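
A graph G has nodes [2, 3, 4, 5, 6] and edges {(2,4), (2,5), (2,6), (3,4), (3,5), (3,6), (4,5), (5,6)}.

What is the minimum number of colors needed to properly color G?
χ(G) = 3

Clique number ω(G) = 3 (lower bound: χ ≥ ω).
The clique on [2, 4, 5] has size 3, forcing χ ≥ 3, and the coloring below uses 3 colors, so χ(G) = 3.
A valid 3-coloring: color 1: [5]; color 2: [4, 6]; color 3: [2, 3].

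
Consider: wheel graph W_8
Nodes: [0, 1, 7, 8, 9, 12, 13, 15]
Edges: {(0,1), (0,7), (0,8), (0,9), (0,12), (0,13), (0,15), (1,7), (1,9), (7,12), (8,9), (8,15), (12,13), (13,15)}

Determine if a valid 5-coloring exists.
Yes, G is 5-colorable

A valid 5-coloring: color 1: [0]; color 2: [7, 9, 13]; color 3: [1, 8, 12]; color 4: [15].
(χ(G) = 4 ≤ 5.)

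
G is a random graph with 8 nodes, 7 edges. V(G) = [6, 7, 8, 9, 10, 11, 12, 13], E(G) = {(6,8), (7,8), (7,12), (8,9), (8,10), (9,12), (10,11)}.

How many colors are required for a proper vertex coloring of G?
Clique number ω(G) = 2 (lower bound: χ ≥ ω).
The graph is bipartite (no odd cycle), so 2 colors suffice: χ(G) = 2.
A valid 2-coloring: color 1: [8, 11, 12, 13]; color 2: [6, 7, 9, 10].

χ(G) = 2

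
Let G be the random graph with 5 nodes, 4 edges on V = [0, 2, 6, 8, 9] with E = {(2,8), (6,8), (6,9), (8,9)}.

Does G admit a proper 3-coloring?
A valid 3-coloring: color 1: [0, 8]; color 2: [2, 9]; color 3: [6].
(χ(G) = 3 ≤ 3.)

Yes, G is 3-colorable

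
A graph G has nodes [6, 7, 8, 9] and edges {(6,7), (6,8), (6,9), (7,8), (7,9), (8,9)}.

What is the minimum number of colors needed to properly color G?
χ(G) = 4

Clique number ω(G) = 4 (lower bound: χ ≥ ω).
The clique on [6, 7, 8, 9] has size 4, forcing χ ≥ 4, and the coloring below uses 4 colors, so χ(G) = 4.
A valid 4-coloring: color 1: [9]; color 2: [6]; color 3: [7]; color 4: [8].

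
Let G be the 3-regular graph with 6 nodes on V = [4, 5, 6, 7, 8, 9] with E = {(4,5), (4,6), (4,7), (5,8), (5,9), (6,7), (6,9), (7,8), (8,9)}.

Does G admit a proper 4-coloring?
A valid 4-coloring: color 1: [7, 9]; color 2: [5, 6]; color 3: [4, 8].
(χ(G) = 3 ≤ 4.)

Yes, G is 4-colorable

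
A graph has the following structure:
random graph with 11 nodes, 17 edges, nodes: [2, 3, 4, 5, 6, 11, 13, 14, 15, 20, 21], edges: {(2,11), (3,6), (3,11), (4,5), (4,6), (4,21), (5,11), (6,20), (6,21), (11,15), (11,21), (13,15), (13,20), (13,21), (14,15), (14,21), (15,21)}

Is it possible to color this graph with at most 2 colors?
The clique on vertices [4, 6, 21] has size 3 > 2, so it alone needs 3 colors.

No, G is not 2-colorable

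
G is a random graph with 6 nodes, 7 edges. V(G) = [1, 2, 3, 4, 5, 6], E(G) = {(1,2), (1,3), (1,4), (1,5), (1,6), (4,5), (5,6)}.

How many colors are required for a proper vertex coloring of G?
Clique number ω(G) = 3 (lower bound: χ ≥ ω).
The clique on [1, 4, 5] has size 3, forcing χ ≥ 3, and the coloring below uses 3 colors, so χ(G) = 3.
A valid 3-coloring: color 1: [1]; color 2: [2, 3, 5]; color 3: [4, 6].

χ(G) = 3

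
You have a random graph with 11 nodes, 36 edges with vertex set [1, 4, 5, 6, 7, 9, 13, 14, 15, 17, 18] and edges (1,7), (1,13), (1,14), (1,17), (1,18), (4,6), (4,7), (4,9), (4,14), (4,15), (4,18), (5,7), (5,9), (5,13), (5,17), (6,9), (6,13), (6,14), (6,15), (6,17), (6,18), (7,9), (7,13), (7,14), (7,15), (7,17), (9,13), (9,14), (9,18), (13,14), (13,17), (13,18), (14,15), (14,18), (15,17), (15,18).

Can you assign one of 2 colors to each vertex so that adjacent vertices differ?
The clique on vertices [4, 6, 9, 14, 18] has size 5 > 2, so it alone needs 5 colors.

No, G is not 2-colorable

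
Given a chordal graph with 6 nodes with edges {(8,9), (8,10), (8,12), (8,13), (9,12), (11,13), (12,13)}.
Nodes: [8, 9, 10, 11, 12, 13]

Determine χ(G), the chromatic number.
Clique number ω(G) = 3 (lower bound: χ ≥ ω).
The clique on [8, 9, 12] has size 3, forcing χ ≥ 3, and the coloring below uses 3 colors, so χ(G) = 3.
A valid 3-coloring: color 1: [8, 11]; color 2: [10, 12]; color 3: [9, 13].

χ(G) = 3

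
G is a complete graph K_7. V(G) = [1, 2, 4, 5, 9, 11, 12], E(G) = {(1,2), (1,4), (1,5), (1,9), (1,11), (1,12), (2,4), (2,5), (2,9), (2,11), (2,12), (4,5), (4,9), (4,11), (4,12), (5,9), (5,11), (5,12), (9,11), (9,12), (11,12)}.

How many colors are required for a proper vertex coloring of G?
χ(G) = 7

Clique number ω(G) = 7 (lower bound: χ ≥ ω).
The clique on [1, 2, 4, 5, 9, 11, 12] has size 7, forcing χ ≥ 7, and the coloring below uses 7 colors, so χ(G) = 7.
A valid 7-coloring: color 1: [1]; color 2: [9]; color 3: [5]; color 4: [4]; color 5: [11]; color 6: [12]; color 7: [2].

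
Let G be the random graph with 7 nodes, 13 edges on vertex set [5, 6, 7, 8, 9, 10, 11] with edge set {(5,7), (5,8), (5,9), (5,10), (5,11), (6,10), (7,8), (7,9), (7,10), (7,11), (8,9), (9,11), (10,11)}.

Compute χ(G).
Clique number ω(G) = 4 (lower bound: χ ≥ ω).
The clique on [5, 7, 8, 9] has size 4, forcing χ ≥ 4, and the coloring below uses 4 colors, so χ(G) = 4.
A valid 4-coloring: color 1: [6, 7]; color 2: [5]; color 3: [9, 10]; color 4: [8, 11].

χ(G) = 4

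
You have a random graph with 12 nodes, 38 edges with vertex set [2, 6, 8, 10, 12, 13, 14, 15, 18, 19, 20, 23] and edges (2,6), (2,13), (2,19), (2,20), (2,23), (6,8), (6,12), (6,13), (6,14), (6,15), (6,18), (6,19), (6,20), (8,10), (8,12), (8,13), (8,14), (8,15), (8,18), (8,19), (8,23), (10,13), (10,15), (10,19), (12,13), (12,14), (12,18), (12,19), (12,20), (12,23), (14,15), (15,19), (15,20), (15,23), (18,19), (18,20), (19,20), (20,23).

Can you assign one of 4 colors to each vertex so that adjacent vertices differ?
No, G is not 4-colorable

The clique on vertices [6, 8, 12, 18, 19] has size 5 > 4, so it alone needs 5 colors.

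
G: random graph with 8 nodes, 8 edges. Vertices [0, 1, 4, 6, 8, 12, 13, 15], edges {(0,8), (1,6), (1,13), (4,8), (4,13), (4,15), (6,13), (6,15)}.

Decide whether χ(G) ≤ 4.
A valid 4-coloring: color 1: [8, 12, 13, 15]; color 2: [0, 4, 6]; color 3: [1].
(χ(G) = 3 ≤ 4.)

Yes, G is 4-colorable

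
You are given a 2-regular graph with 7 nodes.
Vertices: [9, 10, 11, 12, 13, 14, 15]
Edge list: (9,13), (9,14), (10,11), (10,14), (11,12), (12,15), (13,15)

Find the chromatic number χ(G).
Clique number ω(G) = 2 (lower bound: χ ≥ ω).
Odd cycle [14, 10, 11, 12, 15, 13, 9] needs 3 colors (χ ≥ 3).
The coloring below uses 3 colors, so χ(G) = 3.
A valid 3-coloring: color 1: [12, 13, 14]; color 2: [9, 11, 15]; color 3: [10].

χ(G) = 3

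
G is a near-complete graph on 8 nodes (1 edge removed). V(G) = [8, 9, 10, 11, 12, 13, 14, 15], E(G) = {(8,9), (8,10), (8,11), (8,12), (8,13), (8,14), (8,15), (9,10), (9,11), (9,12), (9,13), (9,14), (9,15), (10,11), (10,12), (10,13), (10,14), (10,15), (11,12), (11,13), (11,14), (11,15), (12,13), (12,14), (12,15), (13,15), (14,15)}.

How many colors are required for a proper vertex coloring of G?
χ(G) = 7

Clique number ω(G) = 7 (lower bound: χ ≥ ω).
The clique on [8, 9, 10, 11, 12, 13, 15] has size 7, forcing χ ≥ 7, and the coloring below uses 7 colors, so χ(G) = 7.
A valid 7-coloring: color 1: [15]; color 2: [8]; color 3: [9]; color 4: [12]; color 5: [11]; color 6: [10]; color 7: [13, 14].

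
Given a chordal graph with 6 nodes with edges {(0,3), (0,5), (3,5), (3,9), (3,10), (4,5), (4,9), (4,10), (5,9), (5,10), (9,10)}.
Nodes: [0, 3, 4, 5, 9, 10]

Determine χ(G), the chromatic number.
Clique number ω(G) = 4 (lower bound: χ ≥ ω).
The clique on [3, 5, 9, 10] has size 4, forcing χ ≥ 4, and the coloring below uses 4 colors, so χ(G) = 4.
A valid 4-coloring: color 1: [5]; color 2: [0, 9]; color 3: [10]; color 4: [3, 4].

χ(G) = 4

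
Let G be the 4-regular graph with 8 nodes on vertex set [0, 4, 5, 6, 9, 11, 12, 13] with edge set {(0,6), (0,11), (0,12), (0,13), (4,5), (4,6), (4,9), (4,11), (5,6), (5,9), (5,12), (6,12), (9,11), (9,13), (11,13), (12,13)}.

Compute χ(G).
χ(G) = 4

Clique number ω(G) = 3 (lower bound: χ ≥ ω).
Suppose a proper 3-coloring c exists. The clique [0, 6, 12] takes 3 distinct colors; by symmetry let c(0) = 1, c(6) = 2, c(12) = 3.
- Vertex 5: neighbors [6, 12] already have colors [2, 3] ⇒ c(5) = 1.
- Vertex 4: neighbors [5, 6] already have colors [1, 2] ⇒ c(4) = 3.
- Vertex 9: neighbors [5, 4] already have colors [1, 3] ⇒ c(9) = 2.
- Vertex 11: neighbors [0, 9, 4] already have colors [1, 2, 3] — all 3 colors blocked. Contradiction.
The forced assignments end in a contradiction, so G has no proper 3-coloring (χ ≥ 4).
The coloring below uses 4 colors, so χ(G) = 4.
A valid 4-coloring: color 1: [4, 13]; color 2: [11, 12]; color 3: [0, 5]; color 4: [6, 9].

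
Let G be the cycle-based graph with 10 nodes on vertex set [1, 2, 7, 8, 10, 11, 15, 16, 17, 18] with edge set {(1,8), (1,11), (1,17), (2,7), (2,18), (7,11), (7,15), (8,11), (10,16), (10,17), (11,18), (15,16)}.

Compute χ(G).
χ(G) = 3

Clique number ω(G) = 3 (lower bound: χ ≥ ω).
The clique on [1, 8, 11] has size 3, forcing χ ≥ 3, and the coloring below uses 3 colors, so χ(G) = 3.
A valid 3-coloring: color 1: [2, 11, 16, 17]; color 2: [1, 7, 10, 18]; color 3: [8, 15].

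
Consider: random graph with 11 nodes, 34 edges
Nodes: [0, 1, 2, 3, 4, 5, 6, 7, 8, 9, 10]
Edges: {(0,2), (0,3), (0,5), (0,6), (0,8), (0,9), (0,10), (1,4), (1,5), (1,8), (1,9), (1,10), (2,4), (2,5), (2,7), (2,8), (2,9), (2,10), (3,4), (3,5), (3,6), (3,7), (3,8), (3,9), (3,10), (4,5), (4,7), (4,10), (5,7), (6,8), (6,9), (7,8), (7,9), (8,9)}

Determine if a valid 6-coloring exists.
Yes, G is 6-colorable

A valid 6-coloring: color 1: [1, 2, 3]; color 2: [4, 8]; color 3: [5, 9, 10]; color 4: [0, 7]; color 5: [6].
(χ(G) = 5 ≤ 6.)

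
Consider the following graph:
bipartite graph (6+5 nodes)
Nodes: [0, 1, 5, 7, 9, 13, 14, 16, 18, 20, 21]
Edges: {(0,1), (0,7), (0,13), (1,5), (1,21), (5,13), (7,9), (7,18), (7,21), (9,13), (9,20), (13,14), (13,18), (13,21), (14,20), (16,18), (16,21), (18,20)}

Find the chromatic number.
Clique number ω(G) = 2 (lower bound: χ ≥ ω).
The graph is bipartite (no odd cycle), so 2 colors suffice: χ(G) = 2.
A valid 2-coloring: color 1: [1, 7, 13, 16, 20]; color 2: [0, 5, 9, 14, 18, 21].

χ(G) = 2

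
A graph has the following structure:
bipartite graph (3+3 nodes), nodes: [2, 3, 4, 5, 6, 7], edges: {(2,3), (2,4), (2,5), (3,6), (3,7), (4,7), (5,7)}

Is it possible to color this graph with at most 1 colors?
Edge (2,3) forces its endpoints to differ, so 1 color is not enough.

No, G is not 1-colorable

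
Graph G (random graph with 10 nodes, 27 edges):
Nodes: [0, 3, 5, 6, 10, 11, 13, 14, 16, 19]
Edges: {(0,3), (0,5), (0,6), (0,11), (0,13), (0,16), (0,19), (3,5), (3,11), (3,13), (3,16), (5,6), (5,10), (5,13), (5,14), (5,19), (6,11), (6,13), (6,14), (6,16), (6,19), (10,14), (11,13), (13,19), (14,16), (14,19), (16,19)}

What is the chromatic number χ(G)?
χ(G) = 5

Clique number ω(G) = 5 (lower bound: χ ≥ ω).
The clique on [0, 5, 6, 13, 19] has size 5, forcing χ ≥ 5, and the coloring below uses 5 colors, so χ(G) = 5.
A valid 5-coloring: color 1: [0, 14]; color 2: [5, 11, 16]; color 3: [3, 6, 10]; color 4: [19]; color 5: [13].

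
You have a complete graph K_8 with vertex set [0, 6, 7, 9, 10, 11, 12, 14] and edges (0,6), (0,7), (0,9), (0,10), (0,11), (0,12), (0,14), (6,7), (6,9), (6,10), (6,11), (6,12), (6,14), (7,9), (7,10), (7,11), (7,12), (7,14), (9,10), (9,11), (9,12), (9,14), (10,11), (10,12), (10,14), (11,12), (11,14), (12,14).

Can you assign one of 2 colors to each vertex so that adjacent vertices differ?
No, G is not 2-colorable

The clique on vertices [0, 6, 7, 9, 10, 11, 12, 14] has size 8 > 2, so it alone needs 8 colors.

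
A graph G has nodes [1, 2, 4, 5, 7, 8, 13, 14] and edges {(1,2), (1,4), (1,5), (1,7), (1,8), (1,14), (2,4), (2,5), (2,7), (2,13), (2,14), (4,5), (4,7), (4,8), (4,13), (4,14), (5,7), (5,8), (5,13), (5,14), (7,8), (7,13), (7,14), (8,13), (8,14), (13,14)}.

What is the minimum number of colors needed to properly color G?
Clique number ω(G) = 6 (lower bound: χ ≥ ω).
The clique on [1, 4, 5, 7, 8, 14] has size 6, forcing χ ≥ 6, and the coloring below uses 6 colors, so χ(G) = 6.
A valid 6-coloring: color 1: [4]; color 2: [5]; color 3: [7]; color 4: [14]; color 5: [1, 13]; color 6: [2, 8].

χ(G) = 6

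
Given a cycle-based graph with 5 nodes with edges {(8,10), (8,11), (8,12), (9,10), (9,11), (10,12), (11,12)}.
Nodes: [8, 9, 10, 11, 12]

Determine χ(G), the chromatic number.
Clique number ω(G) = 3 (lower bound: χ ≥ ω).
The clique on [8, 10, 12] has size 3, forcing χ ≥ 3, and the coloring below uses 3 colors, so χ(G) = 3.
A valid 3-coloring: color 1: [8, 9]; color 2: [12]; color 3: [10, 11].

χ(G) = 3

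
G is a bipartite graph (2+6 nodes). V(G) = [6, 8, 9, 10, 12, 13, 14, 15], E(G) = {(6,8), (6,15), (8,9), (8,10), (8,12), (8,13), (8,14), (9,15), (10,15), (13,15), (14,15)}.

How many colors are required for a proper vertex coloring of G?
Clique number ω(G) = 2 (lower bound: χ ≥ ω).
The graph is bipartite (no odd cycle), so 2 colors suffice: χ(G) = 2.
A valid 2-coloring: color 1: [8, 15]; color 2: [6, 9, 10, 12, 13, 14].

χ(G) = 2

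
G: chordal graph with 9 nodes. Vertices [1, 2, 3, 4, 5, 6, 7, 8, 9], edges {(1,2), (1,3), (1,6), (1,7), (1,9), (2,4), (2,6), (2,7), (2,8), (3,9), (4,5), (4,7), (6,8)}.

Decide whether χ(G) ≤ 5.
A valid 5-coloring: color 1: [2, 5, 9]; color 2: [1, 4, 8]; color 3: [3, 6, 7].
(χ(G) = 3 ≤ 5.)

Yes, G is 5-colorable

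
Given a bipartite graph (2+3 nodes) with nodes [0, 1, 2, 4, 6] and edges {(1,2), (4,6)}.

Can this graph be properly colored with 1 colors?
No, G is not 1-colorable

Edge (1,2) forces its endpoints to differ, so 1 color is not enough.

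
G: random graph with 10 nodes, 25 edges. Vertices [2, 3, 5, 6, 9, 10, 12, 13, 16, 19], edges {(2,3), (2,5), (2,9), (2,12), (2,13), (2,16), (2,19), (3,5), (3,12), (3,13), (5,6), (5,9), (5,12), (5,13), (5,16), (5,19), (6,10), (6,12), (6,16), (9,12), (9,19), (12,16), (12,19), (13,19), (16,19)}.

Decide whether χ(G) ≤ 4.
The clique on vertices [2, 5, 12, 16, 19] has size 5 > 4, so it alone needs 5 colors.

No, G is not 4-colorable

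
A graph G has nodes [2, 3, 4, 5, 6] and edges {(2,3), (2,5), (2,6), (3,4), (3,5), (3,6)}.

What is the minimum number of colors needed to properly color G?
χ(G) = 3

Clique number ω(G) = 3 (lower bound: χ ≥ ω).
The clique on [2, 3, 5] has size 3, forcing χ ≥ 3, and the coloring below uses 3 colors, so χ(G) = 3.
A valid 3-coloring: color 1: [3]; color 2: [2, 4]; color 3: [5, 6].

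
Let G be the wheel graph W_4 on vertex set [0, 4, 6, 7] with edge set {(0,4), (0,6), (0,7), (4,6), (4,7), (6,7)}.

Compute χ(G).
Clique number ω(G) = 4 (lower bound: χ ≥ ω).
The clique on [0, 4, 6, 7] has size 4, forcing χ ≥ 4, and the coloring below uses 4 colors, so χ(G) = 4.
A valid 4-coloring: color 1: [6]; color 2: [7]; color 3: [4]; color 4: [0].

χ(G) = 4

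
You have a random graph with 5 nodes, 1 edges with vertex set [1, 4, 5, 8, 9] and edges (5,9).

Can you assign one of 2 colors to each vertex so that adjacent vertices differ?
Yes, G is 2-colorable

A valid 2-coloring: color 1: [1, 4, 8, 9]; color 2: [5].
(χ(G) = 2 ≤ 2.)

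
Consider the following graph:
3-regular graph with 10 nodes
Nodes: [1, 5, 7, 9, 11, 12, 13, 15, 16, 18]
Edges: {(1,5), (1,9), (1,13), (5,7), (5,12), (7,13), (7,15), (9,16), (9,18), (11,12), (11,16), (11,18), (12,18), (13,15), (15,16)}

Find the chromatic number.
χ(G) = 3

Clique number ω(G) = 3 (lower bound: χ ≥ ω).
The clique on [7, 13, 15] has size 3, forcing χ ≥ 3, and the coloring below uses 3 colors, so χ(G) = 3.
A valid 3-coloring: color 1: [5, 13, 16, 18]; color 2: [1, 12, 15]; color 3: [7, 9, 11].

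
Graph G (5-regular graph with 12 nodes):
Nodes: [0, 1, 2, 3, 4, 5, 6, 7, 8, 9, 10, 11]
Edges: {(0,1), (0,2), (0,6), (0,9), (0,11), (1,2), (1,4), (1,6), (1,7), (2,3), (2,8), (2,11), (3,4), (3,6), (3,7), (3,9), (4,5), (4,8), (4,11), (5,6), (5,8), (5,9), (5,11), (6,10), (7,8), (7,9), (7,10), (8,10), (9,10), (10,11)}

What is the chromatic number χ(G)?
χ(G) = 3

Clique number ω(G) = 3 (lower bound: χ ≥ ω).
The clique on [0, 1, 2] has size 3, forcing χ ≥ 3, and the coloring below uses 3 colors, so χ(G) = 3.
A valid 3-coloring: color 1: [1, 8, 9, 11]; color 2: [2, 4, 6, 7]; color 3: [0, 3, 5, 10].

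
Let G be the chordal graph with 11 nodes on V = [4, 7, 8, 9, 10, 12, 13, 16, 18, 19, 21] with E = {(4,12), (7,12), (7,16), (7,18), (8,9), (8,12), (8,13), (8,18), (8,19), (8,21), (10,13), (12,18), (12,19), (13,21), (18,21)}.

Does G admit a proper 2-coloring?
The clique on vertices [7, 12, 18] has size 3 > 2, so it alone needs 3 colors.

No, G is not 2-colorable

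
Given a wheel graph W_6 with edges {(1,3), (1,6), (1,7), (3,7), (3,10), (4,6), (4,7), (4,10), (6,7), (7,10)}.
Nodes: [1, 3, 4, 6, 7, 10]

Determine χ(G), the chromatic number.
Clique number ω(G) = 3 (lower bound: χ ≥ ω).
Odd cycle [6, 1, 3, 10, 4] needs 3 colors (χ ≥ 3).
Vertex 7 is adjacent to every vertex of [1, 3, 4, 6, 10], which already need 3 colors among themselves, so 7 needs a new color (χ ≥ 4).
The coloring below uses 4 colors, so χ(G) = 4.
A valid 4-coloring: color 1: [7]; color 2: [6, 10]; color 3: [1, 4]; color 4: [3].

χ(G) = 4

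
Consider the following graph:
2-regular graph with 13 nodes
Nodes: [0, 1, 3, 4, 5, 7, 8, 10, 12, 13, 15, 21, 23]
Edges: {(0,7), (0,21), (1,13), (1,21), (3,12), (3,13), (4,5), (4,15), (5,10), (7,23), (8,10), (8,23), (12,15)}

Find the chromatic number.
Clique number ω(G) = 2 (lower bound: χ ≥ ω).
Odd cycle [4, 5, 10, 8, 23, 7, 0, 21, 1, 13, 3, 12, 15] needs 3 colors (χ ≥ 3).
The coloring below uses 3 colors, so χ(G) = 3.
A valid 3-coloring: color 1: [4, 7, 10, 12, 13, 21]; color 2: [0, 1, 3, 5, 8, 15]; color 3: [23].

χ(G) = 3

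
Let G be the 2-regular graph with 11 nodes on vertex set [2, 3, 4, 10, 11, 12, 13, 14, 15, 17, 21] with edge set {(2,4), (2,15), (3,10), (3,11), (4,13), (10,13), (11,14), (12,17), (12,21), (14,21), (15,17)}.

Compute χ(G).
Clique number ω(G) = 2 (lower bound: χ ≥ ω).
Odd cycle [12, 17, 15, 2, 4, 13, 10, 3, 11, 14, 21] needs 3 colors (χ ≥ 3).
The coloring below uses 3 colors, so χ(G) = 3.
A valid 3-coloring: color 1: [3, 4, 12, 14, 15]; color 2: [2, 11, 13, 17, 21]; color 3: [10].

χ(G) = 3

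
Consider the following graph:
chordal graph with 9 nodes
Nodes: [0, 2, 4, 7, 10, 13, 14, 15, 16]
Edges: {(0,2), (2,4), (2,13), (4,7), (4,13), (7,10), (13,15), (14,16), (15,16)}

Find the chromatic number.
Clique number ω(G) = 3 (lower bound: χ ≥ ω).
The clique on [2, 4, 13] has size 3, forcing χ ≥ 3, and the coloring below uses 3 colors, so χ(G) = 3.
A valid 3-coloring: color 1: [0, 7, 13, 16]; color 2: [4, 10, 14, 15]; color 3: [2].

χ(G) = 3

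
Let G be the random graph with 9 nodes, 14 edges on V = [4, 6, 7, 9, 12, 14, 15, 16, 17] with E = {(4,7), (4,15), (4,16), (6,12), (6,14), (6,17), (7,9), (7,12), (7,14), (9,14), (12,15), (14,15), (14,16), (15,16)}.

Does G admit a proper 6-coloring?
Yes, G is 6-colorable

A valid 6-coloring: color 1: [4, 12, 14, 17]; color 2: [6, 7, 15]; color 3: [9, 16].
(χ(G) = 3 ≤ 6.)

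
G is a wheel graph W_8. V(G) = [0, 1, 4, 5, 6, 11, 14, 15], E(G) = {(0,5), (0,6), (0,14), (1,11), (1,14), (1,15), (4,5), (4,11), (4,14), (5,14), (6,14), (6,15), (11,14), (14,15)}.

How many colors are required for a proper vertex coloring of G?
χ(G) = 4

Clique number ω(G) = 3 (lower bound: χ ≥ ω).
Odd cycle [0, 5, 4, 11, 1, 15, 6] needs 3 colors (χ ≥ 3).
Vertex 14 is adjacent to every vertex of [0, 1, 4, 5, 6, 11, 15], which already need 3 colors among themselves, so 14 needs a new color (χ ≥ 4).
The coloring below uses 4 colors, so χ(G) = 4.
A valid 4-coloring: color 1: [14]; color 2: [0, 4, 15]; color 3: [5, 6, 11]; color 4: [1].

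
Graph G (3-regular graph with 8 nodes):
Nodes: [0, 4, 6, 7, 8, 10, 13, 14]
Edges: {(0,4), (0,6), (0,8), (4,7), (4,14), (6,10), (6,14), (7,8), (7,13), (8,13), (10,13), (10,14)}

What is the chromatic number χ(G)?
χ(G) = 3

Clique number ω(G) = 3 (lower bound: χ ≥ ω).
The clique on [7, 8, 13] has size 3, forcing χ ≥ 3, and the coloring below uses 3 colors, so χ(G) = 3.
A valid 3-coloring: color 1: [0, 7, 10]; color 2: [4, 6, 13]; color 3: [8, 14].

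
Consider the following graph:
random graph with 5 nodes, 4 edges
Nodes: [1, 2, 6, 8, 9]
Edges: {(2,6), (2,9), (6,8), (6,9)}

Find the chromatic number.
χ(G) = 3

Clique number ω(G) = 3 (lower bound: χ ≥ ω).
The clique on [2, 6, 9] has size 3, forcing χ ≥ 3, and the coloring below uses 3 colors, so χ(G) = 3.
A valid 3-coloring: color 1: [1, 6]; color 2: [8, 9]; color 3: [2].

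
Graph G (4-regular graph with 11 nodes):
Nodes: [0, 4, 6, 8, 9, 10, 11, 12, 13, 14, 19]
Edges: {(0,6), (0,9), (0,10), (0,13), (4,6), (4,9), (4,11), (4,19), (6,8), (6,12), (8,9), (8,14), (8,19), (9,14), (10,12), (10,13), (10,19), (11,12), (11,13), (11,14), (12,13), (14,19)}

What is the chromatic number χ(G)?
Clique number ω(G) = 3 (lower bound: χ ≥ ω).
The clique on [0, 10, 13] has size 3, forcing χ ≥ 3, and the coloring below uses 3 colors, so χ(G) = 3.
A valid 3-coloring: color 1: [8, 10, 11]; color 2: [6, 9, 13, 19]; color 3: [0, 4, 12, 14].

χ(G) = 3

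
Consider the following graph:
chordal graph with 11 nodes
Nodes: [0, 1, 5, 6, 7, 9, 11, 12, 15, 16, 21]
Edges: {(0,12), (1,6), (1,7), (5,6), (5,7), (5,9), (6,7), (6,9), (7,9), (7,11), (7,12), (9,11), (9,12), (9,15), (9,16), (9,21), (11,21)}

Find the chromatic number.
χ(G) = 4

Clique number ω(G) = 4 (lower bound: χ ≥ ω).
The clique on [5, 6, 7, 9] has size 4, forcing χ ≥ 4, and the coloring below uses 4 colors, so χ(G) = 4.
A valid 4-coloring: color 1: [0, 1, 9]; color 2: [7, 15, 16, 21]; color 3: [6, 11, 12]; color 4: [5].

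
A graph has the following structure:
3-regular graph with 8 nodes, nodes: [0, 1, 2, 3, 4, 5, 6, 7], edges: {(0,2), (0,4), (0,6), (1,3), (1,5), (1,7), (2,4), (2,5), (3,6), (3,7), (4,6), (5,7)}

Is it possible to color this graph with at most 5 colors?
A valid 5-coloring: color 1: [1, 2, 6]; color 2: [3, 4, 5]; color 3: [0, 7].
(χ(G) = 3 ≤ 5.)

Yes, G is 5-colorable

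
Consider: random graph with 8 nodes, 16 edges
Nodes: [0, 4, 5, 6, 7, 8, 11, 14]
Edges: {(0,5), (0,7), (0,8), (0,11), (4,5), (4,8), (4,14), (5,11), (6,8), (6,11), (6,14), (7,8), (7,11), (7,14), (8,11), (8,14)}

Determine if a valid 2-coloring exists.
The clique on vertices [0, 7, 8, 11] has size 4 > 2, so it alone needs 4 colors.

No, G is not 2-colorable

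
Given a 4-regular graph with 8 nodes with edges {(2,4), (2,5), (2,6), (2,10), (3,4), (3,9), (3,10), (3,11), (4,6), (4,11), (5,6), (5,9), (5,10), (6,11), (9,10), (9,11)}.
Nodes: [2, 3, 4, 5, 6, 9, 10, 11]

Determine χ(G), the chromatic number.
Clique number ω(G) = 3 (lower bound: χ ≥ ω).
Suppose a proper 3-coloring c exists. The clique [2, 4, 6] takes 3 distinct colors; by symmetry let c(2) = 1, c(4) = 2, c(6) = 3.
- Vertex 5: neighbors [2, 6] already have colors [1, 3] ⇒ c(5) = 2.
- Vertex 10: neighbors [2, 5] already have colors [1, 2] ⇒ c(10) = 3.
- Vertex 3: neighbors [4, 10] already have colors [2, 3] ⇒ c(3) = 1.
- Vertex 9: neighbors [3, 5, 10] already have colors [1, 2, 3] — all 3 colors blocked. Contradiction.
The forced assignments end in a contradiction, so G has no proper 3-coloring (χ ≥ 4).
The coloring below uses 4 colors, so χ(G) = 4.
A valid 4-coloring: color 1: [4, 5]; color 2: [3, 6]; color 3: [2, 9]; color 4: [10, 11].

χ(G) = 4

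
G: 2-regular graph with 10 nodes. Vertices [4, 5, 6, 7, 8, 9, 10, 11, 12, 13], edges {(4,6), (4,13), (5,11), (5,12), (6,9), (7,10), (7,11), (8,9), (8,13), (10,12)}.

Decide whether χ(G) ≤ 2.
Odd cycle [8, 9, 6, 4, 13] needs 3 colors (χ ≥ 3).
Hence χ(G) ≥ 3 > 2, so no proper 2-coloring exists.

No, G is not 2-colorable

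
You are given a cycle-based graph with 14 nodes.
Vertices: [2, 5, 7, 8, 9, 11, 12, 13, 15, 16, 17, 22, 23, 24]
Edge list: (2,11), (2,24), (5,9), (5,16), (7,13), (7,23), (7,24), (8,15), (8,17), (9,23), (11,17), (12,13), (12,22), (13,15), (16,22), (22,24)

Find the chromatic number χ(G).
χ(G) = 3

Clique number ω(G) = 2 (lower bound: χ ≥ ω).
Odd cycle [22, 16, 5, 9, 23, 7, 24] needs 3 colors (χ ≥ 3).
The coloring below uses 3 colors, so χ(G) = 3.
A valid 3-coloring: color 1: [5, 8, 11, 13, 23, 24]; color 2: [2, 7, 9, 15, 17, 22]; color 3: [12, 16].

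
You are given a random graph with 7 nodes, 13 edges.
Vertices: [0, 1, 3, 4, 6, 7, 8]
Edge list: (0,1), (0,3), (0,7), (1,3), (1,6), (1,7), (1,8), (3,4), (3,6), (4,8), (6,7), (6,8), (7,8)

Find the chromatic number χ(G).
χ(G) = 4

Clique number ω(G) = 4 (lower bound: χ ≥ ω).
The clique on [1, 6, 7, 8] has size 4, forcing χ ≥ 4, and the coloring below uses 4 colors, so χ(G) = 4.
A valid 4-coloring: color 1: [1, 4]; color 2: [3, 7]; color 3: [0, 8]; color 4: [6].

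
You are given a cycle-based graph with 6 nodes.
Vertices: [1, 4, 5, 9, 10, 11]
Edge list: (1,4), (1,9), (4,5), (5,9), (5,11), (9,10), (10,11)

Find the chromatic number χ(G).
Clique number ω(G) = 2 (lower bound: χ ≥ ω).
The graph is bipartite (no odd cycle), so 2 colors suffice: χ(G) = 2.
A valid 2-coloring: color 1: [4, 9, 11]; color 2: [1, 5, 10].

χ(G) = 2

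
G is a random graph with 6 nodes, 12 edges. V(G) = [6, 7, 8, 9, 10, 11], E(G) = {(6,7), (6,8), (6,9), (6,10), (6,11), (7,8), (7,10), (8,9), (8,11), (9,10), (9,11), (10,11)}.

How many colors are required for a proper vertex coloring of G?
χ(G) = 4

Clique number ω(G) = 4 (lower bound: χ ≥ ω).
The clique on [6, 8, 9, 11] has size 4, forcing χ ≥ 4, and the coloring below uses 4 colors, so χ(G) = 4.
A valid 4-coloring: color 1: [6]; color 2: [7, 11]; color 3: [8, 10]; color 4: [9].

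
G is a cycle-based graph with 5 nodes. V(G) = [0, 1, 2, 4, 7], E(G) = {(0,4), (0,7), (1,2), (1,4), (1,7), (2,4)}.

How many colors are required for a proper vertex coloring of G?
χ(G) = 3

Clique number ω(G) = 3 (lower bound: χ ≥ ω).
The clique on [1, 2, 4] has size 3, forcing χ ≥ 3, and the coloring below uses 3 colors, so χ(G) = 3.
A valid 3-coloring: color 1: [0, 1]; color 2: [4, 7]; color 3: [2].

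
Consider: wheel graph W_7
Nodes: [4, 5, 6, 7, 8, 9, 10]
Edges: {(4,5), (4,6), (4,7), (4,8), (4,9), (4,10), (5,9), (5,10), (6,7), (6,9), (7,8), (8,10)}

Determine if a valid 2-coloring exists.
The clique on vertices [4, 8, 10] has size 3 > 2, so it alone needs 3 colors.

No, G is not 2-colorable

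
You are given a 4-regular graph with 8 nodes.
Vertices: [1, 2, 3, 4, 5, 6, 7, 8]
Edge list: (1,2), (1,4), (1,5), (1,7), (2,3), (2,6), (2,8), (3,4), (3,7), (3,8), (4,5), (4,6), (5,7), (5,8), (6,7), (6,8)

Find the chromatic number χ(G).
Clique number ω(G) = 3 (lower bound: χ ≥ ω).
The clique on [2, 3, 8] has size 3, forcing χ ≥ 3, and the coloring below uses 3 colors, so χ(G) = 3.
A valid 3-coloring: color 1: [3, 5, 6]; color 2: [1, 8]; color 3: [2, 4, 7].

χ(G) = 3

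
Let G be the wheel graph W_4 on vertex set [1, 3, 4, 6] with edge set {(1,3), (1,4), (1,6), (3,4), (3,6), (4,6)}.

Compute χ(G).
χ(G) = 4

Clique number ω(G) = 4 (lower bound: χ ≥ ω).
The clique on [1, 3, 4, 6] has size 4, forcing χ ≥ 4, and the coloring below uses 4 colors, so χ(G) = 4.
A valid 4-coloring: color 1: [3]; color 2: [4]; color 3: [1]; color 4: [6].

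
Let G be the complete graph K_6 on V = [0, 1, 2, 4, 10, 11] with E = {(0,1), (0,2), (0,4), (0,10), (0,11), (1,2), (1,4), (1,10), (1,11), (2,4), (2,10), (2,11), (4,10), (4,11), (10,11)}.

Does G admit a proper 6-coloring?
A valid 6-coloring: color 1: [1]; color 2: [4]; color 3: [11]; color 4: [0]; color 5: [2]; color 6: [10].
(χ(G) = 6 ≤ 6.)

Yes, G is 6-colorable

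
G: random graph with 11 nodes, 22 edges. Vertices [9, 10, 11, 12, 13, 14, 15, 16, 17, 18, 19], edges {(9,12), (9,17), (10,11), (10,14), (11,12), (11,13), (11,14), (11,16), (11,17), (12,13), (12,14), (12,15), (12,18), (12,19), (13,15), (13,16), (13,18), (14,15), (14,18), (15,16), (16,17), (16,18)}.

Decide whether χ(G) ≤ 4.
A valid 4-coloring: color 1: [10, 12, 16]; color 2: [9, 11, 15, 18, 19]; color 3: [13, 14, 17].
(χ(G) = 3 ≤ 4.)

Yes, G is 4-colorable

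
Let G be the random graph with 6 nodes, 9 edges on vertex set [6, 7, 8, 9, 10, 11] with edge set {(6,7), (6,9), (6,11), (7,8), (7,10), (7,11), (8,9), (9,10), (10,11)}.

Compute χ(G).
χ(G) = 3

Clique number ω(G) = 3 (lower bound: χ ≥ ω).
The clique on [7, 10, 11] has size 3, forcing χ ≥ 3, and the coloring below uses 3 colors, so χ(G) = 3.
A valid 3-coloring: color 1: [7, 9]; color 2: [8, 11]; color 3: [6, 10].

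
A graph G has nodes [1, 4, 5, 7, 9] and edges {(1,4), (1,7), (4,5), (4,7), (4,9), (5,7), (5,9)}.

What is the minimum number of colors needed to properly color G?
χ(G) = 3

Clique number ω(G) = 3 (lower bound: χ ≥ ω).
The clique on [1, 4, 7] has size 3, forcing χ ≥ 3, and the coloring below uses 3 colors, so χ(G) = 3.
A valid 3-coloring: color 1: [4]; color 2: [1, 5]; color 3: [7, 9].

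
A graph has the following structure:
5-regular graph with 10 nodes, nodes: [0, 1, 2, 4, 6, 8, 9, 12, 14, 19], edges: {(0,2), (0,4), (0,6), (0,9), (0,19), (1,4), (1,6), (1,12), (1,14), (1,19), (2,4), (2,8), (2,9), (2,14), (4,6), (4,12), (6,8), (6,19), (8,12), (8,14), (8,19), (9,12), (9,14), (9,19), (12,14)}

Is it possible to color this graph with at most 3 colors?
No, G is not 3-colorable

Odd cycle [2, 9, 19, 6, 4] needs 3 colors (χ ≥ 3).
Vertex 0 is adjacent to every vertex of [2, 4, 6, 9, 19], which already need 3 colors among themselves, so 0 needs a new color (χ ≥ 4).
Hence χ(G) ≥ 4 > 3, so no proper 3-coloring exists.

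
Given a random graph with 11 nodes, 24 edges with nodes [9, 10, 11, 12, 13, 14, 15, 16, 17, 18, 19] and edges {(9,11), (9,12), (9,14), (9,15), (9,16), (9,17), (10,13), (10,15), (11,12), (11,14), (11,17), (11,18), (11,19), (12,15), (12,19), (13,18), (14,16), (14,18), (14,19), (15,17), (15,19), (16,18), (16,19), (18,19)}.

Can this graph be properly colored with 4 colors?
A valid 4-coloring: color 1: [9, 10, 19]; color 2: [11, 13, 15, 16]; color 3: [12, 17, 18]; color 4: [14].
(χ(G) = 4 ≤ 4.)

Yes, G is 4-colorable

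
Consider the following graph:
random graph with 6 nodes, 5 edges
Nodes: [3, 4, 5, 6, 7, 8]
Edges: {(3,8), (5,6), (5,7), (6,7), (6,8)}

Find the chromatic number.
Clique number ω(G) = 3 (lower bound: χ ≥ ω).
The clique on [5, 6, 7] has size 3, forcing χ ≥ 3, and the coloring below uses 3 colors, so χ(G) = 3.
A valid 3-coloring: color 1: [3, 4, 6]; color 2: [7, 8]; color 3: [5].

χ(G) = 3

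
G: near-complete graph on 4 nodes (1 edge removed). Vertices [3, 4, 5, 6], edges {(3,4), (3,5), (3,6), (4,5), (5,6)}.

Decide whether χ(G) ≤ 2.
The clique on vertices [3, 4, 5] has size 3 > 2, so it alone needs 3 colors.

No, G is not 2-colorable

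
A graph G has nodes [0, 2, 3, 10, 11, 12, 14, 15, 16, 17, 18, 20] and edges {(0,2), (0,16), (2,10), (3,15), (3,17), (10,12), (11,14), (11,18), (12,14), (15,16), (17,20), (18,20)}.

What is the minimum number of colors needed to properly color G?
χ(G) = 2

Clique number ω(G) = 2 (lower bound: χ ≥ ω).
The graph is bipartite (no odd cycle), so 2 colors suffice: χ(G) = 2.
A valid 2-coloring: color 1: [2, 3, 11, 12, 16, 20]; color 2: [0, 10, 14, 15, 17, 18].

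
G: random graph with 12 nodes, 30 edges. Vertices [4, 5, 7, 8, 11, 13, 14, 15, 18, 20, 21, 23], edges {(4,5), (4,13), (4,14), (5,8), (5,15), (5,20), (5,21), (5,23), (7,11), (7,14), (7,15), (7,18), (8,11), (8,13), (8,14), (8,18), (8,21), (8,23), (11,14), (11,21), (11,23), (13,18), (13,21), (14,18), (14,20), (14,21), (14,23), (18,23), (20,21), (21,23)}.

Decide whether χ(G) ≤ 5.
Yes, G is 5-colorable

A valid 5-coloring: color 1: [5, 13, 14]; color 2: [4, 7, 8, 20]; color 3: [15, 18, 21]; color 4: [23]; color 5: [11].
(χ(G) = 5 ≤ 5.)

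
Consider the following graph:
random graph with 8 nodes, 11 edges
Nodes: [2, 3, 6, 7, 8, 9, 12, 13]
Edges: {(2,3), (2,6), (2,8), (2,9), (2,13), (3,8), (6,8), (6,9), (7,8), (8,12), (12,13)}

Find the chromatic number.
χ(G) = 3

Clique number ω(G) = 3 (lower bound: χ ≥ ω).
The clique on [2, 3, 8] has size 3, forcing χ ≥ 3, and the coloring below uses 3 colors, so χ(G) = 3.
A valid 3-coloring: color 1: [8, 9, 13]; color 2: [2, 7, 12]; color 3: [3, 6].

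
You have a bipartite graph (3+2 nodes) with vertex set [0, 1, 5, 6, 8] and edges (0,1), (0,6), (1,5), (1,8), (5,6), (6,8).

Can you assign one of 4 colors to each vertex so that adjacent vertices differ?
A valid 4-coloring: color 1: [1, 6]; color 2: [0, 5, 8].
(χ(G) = 2 ≤ 4.)

Yes, G is 4-colorable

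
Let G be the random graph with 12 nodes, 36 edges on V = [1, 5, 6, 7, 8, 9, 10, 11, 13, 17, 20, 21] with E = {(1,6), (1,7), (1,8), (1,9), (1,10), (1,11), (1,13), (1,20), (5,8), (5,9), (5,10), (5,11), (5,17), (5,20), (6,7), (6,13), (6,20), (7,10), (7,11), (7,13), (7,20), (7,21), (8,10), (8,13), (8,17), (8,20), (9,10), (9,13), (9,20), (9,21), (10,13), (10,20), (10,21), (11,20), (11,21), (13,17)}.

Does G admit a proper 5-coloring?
A valid 5-coloring: color 1: [6, 10, 11, 17]; color 2: [1, 5, 21]; color 3: [13, 20]; color 4: [7, 8, 9].
(χ(G) = 4 ≤ 5.)

Yes, G is 5-colorable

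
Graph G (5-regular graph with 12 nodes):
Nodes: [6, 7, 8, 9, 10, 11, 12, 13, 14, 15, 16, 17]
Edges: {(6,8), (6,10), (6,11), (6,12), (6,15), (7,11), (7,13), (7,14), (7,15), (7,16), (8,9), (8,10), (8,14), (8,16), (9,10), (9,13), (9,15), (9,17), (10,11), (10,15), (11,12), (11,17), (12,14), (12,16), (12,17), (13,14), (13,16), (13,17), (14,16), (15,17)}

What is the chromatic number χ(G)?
Clique number ω(G) = 4 (lower bound: χ ≥ ω).
The clique on [7, 13, 14, 16] has size 4, forcing χ ≥ 4, and the coloring below uses 4 colors, so χ(G) = 4.
A valid 4-coloring: color 1: [7, 10, 17]; color 2: [8, 12, 13, 15]; color 3: [6, 9, 14]; color 4: [11, 16].

χ(G) = 4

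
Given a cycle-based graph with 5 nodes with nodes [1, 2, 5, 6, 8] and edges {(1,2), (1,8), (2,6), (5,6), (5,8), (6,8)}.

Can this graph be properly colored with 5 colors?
Yes, G is 5-colorable

A valid 5-coloring: color 1: [2, 8]; color 2: [1, 6]; color 3: [5].
(χ(G) = 3 ≤ 5.)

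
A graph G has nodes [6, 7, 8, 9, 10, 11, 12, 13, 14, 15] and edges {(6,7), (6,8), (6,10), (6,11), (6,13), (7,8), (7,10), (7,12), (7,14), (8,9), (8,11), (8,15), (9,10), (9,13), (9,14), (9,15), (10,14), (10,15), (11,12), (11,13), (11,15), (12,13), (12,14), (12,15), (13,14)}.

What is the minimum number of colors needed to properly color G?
χ(G) = 4

Clique number ω(G) = 3 (lower bound: χ ≥ ω).
Odd cycle [6, 8, 15, 12, 13] needs 3 colors (χ ≥ 3).
Vertex 11 is adjacent to every vertex of [6, 8, 12, 13, 15], which already need 3 colors among themselves, so 11 needs a new color (χ ≥ 4).
The coloring below uses 4 colors, so χ(G) = 4.
A valid 4-coloring: color 1: [6, 9, 12]; color 2: [8, 14]; color 3: [7, 13, 15]; color 4: [10, 11].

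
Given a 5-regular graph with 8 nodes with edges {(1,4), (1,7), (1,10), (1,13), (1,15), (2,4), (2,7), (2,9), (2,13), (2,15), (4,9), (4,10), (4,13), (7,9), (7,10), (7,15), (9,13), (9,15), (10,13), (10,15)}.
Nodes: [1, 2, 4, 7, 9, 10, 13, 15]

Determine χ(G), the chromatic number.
Clique number ω(G) = 4 (lower bound: χ ≥ ω).
The clique on [1, 4, 10, 13] has size 4, forcing χ ≥ 4, and the coloring below uses 4 colors, so χ(G) = 4.
A valid 4-coloring: color 1: [4, 15]; color 2: [1, 9]; color 3: [2, 10]; color 4: [7, 13].

χ(G) = 4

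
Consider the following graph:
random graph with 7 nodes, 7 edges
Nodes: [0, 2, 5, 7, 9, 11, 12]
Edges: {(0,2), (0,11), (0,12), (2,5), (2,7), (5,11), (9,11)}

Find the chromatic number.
χ(G) = 2

Clique number ω(G) = 2 (lower bound: χ ≥ ω).
The graph is bipartite (no odd cycle), so 2 colors suffice: χ(G) = 2.
A valid 2-coloring: color 1: [2, 11, 12]; color 2: [0, 5, 7, 9].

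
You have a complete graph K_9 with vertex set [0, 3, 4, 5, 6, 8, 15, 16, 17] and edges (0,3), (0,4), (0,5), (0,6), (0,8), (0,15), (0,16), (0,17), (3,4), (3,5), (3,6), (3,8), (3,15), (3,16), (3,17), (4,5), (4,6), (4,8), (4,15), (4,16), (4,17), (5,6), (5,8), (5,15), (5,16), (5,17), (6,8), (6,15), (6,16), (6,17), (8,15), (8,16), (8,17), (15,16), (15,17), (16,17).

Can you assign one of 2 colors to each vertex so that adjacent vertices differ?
The clique on vertices [0, 3, 4, 5, 6, 8, 15, 16, 17] has size 9 > 2, so it alone needs 9 colors.

No, G is not 2-colorable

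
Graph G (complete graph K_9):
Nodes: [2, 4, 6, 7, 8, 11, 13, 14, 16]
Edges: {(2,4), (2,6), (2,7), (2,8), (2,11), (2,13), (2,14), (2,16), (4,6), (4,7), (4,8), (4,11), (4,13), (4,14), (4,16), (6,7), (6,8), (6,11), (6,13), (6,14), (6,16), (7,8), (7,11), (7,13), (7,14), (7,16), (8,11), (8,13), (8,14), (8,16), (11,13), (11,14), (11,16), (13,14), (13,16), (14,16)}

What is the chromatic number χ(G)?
χ(G) = 9

Clique number ω(G) = 9 (lower bound: χ ≥ ω).
The clique on [2, 4, 6, 7, 8, 11, 13, 14, 16] has size 9, forcing χ ≥ 9, and the coloring below uses 9 colors, so χ(G) = 9.
A valid 9-coloring: color 1: [7]; color 2: [16]; color 3: [2]; color 4: [8]; color 5: [14]; color 6: [6]; color 7: [4]; color 8: [11]; color 9: [13].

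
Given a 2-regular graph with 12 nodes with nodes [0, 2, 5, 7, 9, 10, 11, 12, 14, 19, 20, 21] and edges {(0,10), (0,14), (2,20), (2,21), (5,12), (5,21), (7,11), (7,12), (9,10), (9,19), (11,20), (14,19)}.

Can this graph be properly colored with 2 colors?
No, G is not 2-colorable

Odd cycle [0, 14, 19, 9, 10] needs 3 colors (χ ≥ 3).
Hence χ(G) ≥ 3 > 2, so no proper 2-coloring exists.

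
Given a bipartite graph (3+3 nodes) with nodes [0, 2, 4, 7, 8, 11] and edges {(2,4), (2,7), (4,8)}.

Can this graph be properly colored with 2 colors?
A valid 2-coloring: color 1: [0, 4, 7, 11]; color 2: [2, 8].
(χ(G) = 2 ≤ 2.)

Yes, G is 2-colorable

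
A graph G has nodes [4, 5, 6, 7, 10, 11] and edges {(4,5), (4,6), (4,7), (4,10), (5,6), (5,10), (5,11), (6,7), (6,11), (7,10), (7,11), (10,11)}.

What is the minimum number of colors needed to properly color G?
χ(G) = 3

Clique number ω(G) = 3 (lower bound: χ ≥ ω).
The clique on [5, 10, 11] has size 3, forcing χ ≥ 3, and the coloring below uses 3 colors, so χ(G) = 3.
A valid 3-coloring: color 1: [4, 11]; color 2: [5, 7]; color 3: [6, 10].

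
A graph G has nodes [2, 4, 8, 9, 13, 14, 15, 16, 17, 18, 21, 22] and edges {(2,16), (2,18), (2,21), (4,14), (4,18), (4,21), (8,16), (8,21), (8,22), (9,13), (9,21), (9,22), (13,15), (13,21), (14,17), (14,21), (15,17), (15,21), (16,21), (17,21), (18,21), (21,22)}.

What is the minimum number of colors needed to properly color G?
Clique number ω(G) = 3 (lower bound: χ ≥ ω).
Odd cycle [18, 4, 14, 17, 15, 13, 9, 22, 8, 16, 2] needs 3 colors (χ ≥ 3).
Vertex 21 is adjacent to every vertex of [2, 4, 8, 9, 13, 14, 15, 16, 17, 18, 22], which already need 3 colors among themselves, so 21 needs a new color (χ ≥ 4).
The coloring below uses 4 colors, so χ(G) = 4.
A valid 4-coloring: color 1: [21]; color 2: [9, 14, 15, 16, 18]; color 3: [2, 4, 13, 17, 22]; color 4: [8].

χ(G) = 4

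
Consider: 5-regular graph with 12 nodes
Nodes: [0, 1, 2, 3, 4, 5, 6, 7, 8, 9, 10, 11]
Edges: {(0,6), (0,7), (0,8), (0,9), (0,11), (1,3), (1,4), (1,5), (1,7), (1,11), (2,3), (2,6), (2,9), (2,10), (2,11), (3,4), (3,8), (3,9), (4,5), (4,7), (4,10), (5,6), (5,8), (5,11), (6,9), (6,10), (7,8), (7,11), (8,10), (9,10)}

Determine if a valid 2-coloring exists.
No, G is not 2-colorable

The clique on vertices [2, 6, 9, 10] has size 4 > 2, so it alone needs 4 colors.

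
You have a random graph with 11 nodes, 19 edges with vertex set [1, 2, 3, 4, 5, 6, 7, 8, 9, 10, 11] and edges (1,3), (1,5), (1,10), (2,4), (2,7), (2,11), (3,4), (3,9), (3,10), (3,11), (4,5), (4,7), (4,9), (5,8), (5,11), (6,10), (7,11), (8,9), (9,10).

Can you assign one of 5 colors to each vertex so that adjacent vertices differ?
Yes, G is 5-colorable

A valid 5-coloring: color 1: [4, 8, 10, 11]; color 2: [2, 3, 5, 6]; color 3: [1, 7, 9].
(χ(G) = 3 ≤ 5.)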